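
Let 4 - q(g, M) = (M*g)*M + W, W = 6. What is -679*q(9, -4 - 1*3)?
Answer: 300797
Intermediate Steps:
q(g, M) = -2 - g*M² (q(g, M) = 4 - ((M*g)*M + 6) = 4 - (g*M² + 6) = 4 - (6 + g*M²) = 4 + (-6 - g*M²) = -2 - g*M²)
-679*q(9, -4 - 1*3) = -679*(-2 - 1*9*(-4 - 1*3)²) = -679*(-2 - 1*9*(-4 - 3)²) = -679*(-2 - 1*9*(-7)²) = -679*(-2 - 1*9*49) = -679*(-2 - 441) = -679*(-443) = 300797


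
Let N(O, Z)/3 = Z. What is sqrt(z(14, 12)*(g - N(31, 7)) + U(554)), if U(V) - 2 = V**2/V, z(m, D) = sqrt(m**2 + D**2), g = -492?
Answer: sqrt(556 - 1026*sqrt(85)) ≈ 94.357*I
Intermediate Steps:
N(O, Z) = 3*Z
z(m, D) = sqrt(D**2 + m**2)
U(V) = 2 + V (U(V) = 2 + V**2/V = 2 + V)
sqrt(z(14, 12)*(g - N(31, 7)) + U(554)) = sqrt(sqrt(12**2 + 14**2)*(-492 - 3*7) + (2 + 554)) = sqrt(sqrt(144 + 196)*(-492 - 1*21) + 556) = sqrt(sqrt(340)*(-492 - 21) + 556) = sqrt((2*sqrt(85))*(-513) + 556) = sqrt(-1026*sqrt(85) + 556) = sqrt(556 - 1026*sqrt(85))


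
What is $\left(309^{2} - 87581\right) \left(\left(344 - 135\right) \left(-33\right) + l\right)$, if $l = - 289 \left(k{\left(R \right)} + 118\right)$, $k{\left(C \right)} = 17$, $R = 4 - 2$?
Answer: $-362704800$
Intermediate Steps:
$R = 2$ ($R = 4 - 2 = 2$)
$l = -39015$ ($l = - 289 \left(17 + 118\right) = \left(-289\right) 135 = -39015$)
$\left(309^{2} - 87581\right) \left(\left(344 - 135\right) \left(-33\right) + l\right) = \left(309^{2} - 87581\right) \left(\left(344 - 135\right) \left(-33\right) - 39015\right) = \left(95481 - 87581\right) \left(209 \left(-33\right) - 39015\right) = 7900 \left(-6897 - 39015\right) = 7900 \left(-45912\right) = -362704800$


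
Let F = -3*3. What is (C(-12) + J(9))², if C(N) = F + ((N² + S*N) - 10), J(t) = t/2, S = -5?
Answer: 143641/4 ≈ 35910.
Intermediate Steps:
F = -9
J(t) = t/2 (J(t) = t*(½) = t/2)
C(N) = -19 + N² - 5*N (C(N) = -9 + ((N² - 5*N) - 10) = -9 + (-10 + N² - 5*N) = -19 + N² - 5*N)
(C(-12) + J(9))² = ((-19 + (-12)² - 5*(-12)) + (½)*9)² = ((-19 + 144 + 60) + 9/2)² = (185 + 9/2)² = (379/2)² = 143641/4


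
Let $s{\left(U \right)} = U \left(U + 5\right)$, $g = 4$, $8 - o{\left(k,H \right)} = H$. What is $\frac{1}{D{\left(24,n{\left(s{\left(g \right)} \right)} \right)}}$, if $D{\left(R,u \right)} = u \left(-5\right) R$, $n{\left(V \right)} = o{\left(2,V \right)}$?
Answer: $\frac{1}{3360} \approx 0.00029762$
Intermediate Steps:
$o{\left(k,H \right)} = 8 - H$
$s{\left(U \right)} = U \left(5 + U\right)$
$n{\left(V \right)} = 8 - V$
$D{\left(R,u \right)} = - 5 R u$ ($D{\left(R,u \right)} = - 5 u R = - 5 R u$)
$\frac{1}{D{\left(24,n{\left(s{\left(g \right)} \right)} \right)}} = \frac{1}{\left(-5\right) 24 \left(8 - 4 \left(5 + 4\right)\right)} = \frac{1}{\left(-5\right) 24 \left(8 - 4 \cdot 9\right)} = \frac{1}{\left(-5\right) 24 \left(8 - 36\right)} = \frac{1}{\left(-5\right) 24 \left(-28\right)} = \frac{1}{3360}$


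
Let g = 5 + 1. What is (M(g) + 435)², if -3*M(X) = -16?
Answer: 1745041/9 ≈ 1.9389e+5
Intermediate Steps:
g = 6
M(X) = 16/3 (M(X) = -⅓*(-16) = 16/3)
(M(g) + 435)² = (16/3 + 435)² = (1321/3)² = 1745041/9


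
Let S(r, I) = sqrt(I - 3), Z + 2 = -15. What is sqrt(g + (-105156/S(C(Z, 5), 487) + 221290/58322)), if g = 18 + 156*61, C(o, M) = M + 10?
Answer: sqrt(33438109181)/2651 ≈ 68.978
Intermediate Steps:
Z = -17 (Z = -2 - 15 = -17)
C(o, M) = 10 + M
S(r, I) = sqrt(-3 + I)
g = 9534 (g = 18 + 9516 = 9534)
sqrt(g + (-105156/S(C(Z, 5), 487) + 221290/58322)) = sqrt(9534 + (-105156/sqrt(-3 + 487) + 221290/58322)) = sqrt(9534 + (-105156/(sqrt(484)) + 221290*(1/58322))) = sqrt(9534 + (-105156/22 + 110645/29161)) = sqrt(9534 + (-105156*1/22 + 110645/29161)) = sqrt(9534 + (-52578/11 + 110645/29161)) = sqrt(9534 - 139273633/29161) = sqrt(138747341/29161) = sqrt(33438109181)/2651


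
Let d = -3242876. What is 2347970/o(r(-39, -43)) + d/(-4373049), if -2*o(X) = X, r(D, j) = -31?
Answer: 20535676250216/135564519 ≈ 1.5148e+5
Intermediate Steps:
o(X) = -X/2
2347970/o(r(-39, -43)) + d/(-4373049) = 2347970/((-½*(-31))) - 3242876/(-4373049) = 2347970/(31/2) - 3242876*(-1/4373049) = 2347970*(2/31) + 3242876/4373049 = 4695940/31 + 3242876/4373049 = 20535676250216/135564519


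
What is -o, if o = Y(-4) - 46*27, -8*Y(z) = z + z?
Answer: 1241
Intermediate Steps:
Y(z) = -z/4 (Y(z) = -(z + z)/8 = -z/4)
o = -1241 (o = -¼*(-4) - 46*27 = 1 - 1242 = -1241)
-o = -1*(-1241) = 1241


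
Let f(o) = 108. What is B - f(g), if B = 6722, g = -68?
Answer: 6614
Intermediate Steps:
B - f(g) = 6722 - 1*108 = 6722 - 108 = 6614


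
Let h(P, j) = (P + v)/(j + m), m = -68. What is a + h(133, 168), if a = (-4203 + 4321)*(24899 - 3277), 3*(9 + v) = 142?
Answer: 382709657/150 ≈ 2.5514e+6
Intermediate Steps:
v = 115/3 (v = -9 + (⅓)*142 = -9 + 142/3 = 115/3 ≈ 38.333)
a = 2551396 (a = 118*21622 = 2551396)
h(P, j) = (115/3 + P)/(-68 + j) (h(P, j) = (P + 115/3)/(j - 68) = (115/3 + P)/(-68 + j))
a + h(133, 168) = 2551396 + (115/3 + 133)/(-68 + 168) = 2551396 + (514/3)/100 = 2551396 + (1/100)*(514/3) = 2551396 + 257/150 = 382709657/150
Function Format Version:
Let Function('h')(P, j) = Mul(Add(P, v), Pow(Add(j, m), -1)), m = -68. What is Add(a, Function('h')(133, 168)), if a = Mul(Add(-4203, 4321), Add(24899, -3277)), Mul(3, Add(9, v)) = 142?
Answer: Rational(382709657, 150) ≈ 2.5514e+6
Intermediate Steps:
v = Rational(115, 3) (v = Add(-9, Mul(Rational(1, 3), 142)) = Add(-9, Rational(142, 3)) = Rational(115, 3) ≈ 38.333)
a = 2551396 (a = Mul(118, 21622) = 2551396)
Function('h')(P, j) = Mul(Pow(Add(-68, j), -1), Add(Rational(115, 3), P)) (Function('h')(P, j) = Mul(Add(P, Rational(115, 3)), Pow(Add(j, -68), -1)) = Mul(Add(Rational(115, 3), P), Pow(Add(-68, j), -1)) = Mul(Pow(Add(-68, j), -1), Add(Rational(115, 3), P)))
Add(a, Function('h')(133, 168)) = Add(2551396, Mul(Pow(Add(-68, 168), -1), Add(Rational(115, 3), 133))) = Add(2551396, Mul(Pow(100, -1), Rational(514, 3))) = Add(2551396, Mul(Rational(1, 100), Rational(514, 3))) = Add(2551396, Rational(257, 150)) = Rational(382709657, 150)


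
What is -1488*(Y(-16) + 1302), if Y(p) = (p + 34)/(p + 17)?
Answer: -1964160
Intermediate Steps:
Y(p) = (34 + p)/(17 + p)
-1488*(Y(-16) + 1302) = -1488*((34 - 16)/(17 - 16) + 1302) = -1488*(18/1 + 1302) = -1488*(1*18 + 1302) = -1488*(18 + 1302) = -1488*1320 = -1964160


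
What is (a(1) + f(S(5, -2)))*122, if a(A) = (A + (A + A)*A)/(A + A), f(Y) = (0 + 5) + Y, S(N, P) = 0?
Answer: 793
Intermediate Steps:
f(Y) = 5 + Y
a(A) = (A + 2*A**2)/(2*A) (a(A) = (A + (2*A)*A)/((2*A)) = (A + 2*A**2)*(1/(2*A)) = (A + 2*A**2)/(2*A))
(a(1) + f(S(5, -2)))*122 = ((1/2 + 1) + (5 + 0))*122 = (3/2 + 5)*122 = (13/2)*122 = 793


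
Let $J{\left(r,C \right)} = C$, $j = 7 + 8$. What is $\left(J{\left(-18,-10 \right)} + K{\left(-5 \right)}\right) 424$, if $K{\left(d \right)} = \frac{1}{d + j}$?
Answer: $- \frac{20988}{5} \approx -4197.6$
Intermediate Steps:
$j = 15$
$K{\left(d \right)} = \frac{1}{15 + d}$ ($K{\left(d \right)} = \frac{1}{d + 15} = \frac{1}{15 + d}$)
$\left(J{\left(-18,-10 \right)} + K{\left(-5 \right)}\right) 424 = \left(-10 + \frac{1}{15 - 5}\right) 424 = \left(-10 + \frac{1}{10}\right) 424 = \left(- \frac{99}{10}\right) 424 = - \frac{20988}{5}$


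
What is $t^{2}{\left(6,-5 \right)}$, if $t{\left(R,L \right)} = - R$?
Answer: $36$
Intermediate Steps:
$t^{2}{\left(6,-5 \right)} = \left(\left(-1\right) 6\right)^{2} = \left(-6\right)^{2} = 36$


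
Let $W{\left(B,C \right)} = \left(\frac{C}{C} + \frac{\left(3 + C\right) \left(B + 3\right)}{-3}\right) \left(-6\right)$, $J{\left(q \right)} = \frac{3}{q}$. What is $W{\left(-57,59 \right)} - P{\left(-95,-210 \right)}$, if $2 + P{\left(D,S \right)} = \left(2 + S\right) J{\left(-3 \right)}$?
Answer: $-6908$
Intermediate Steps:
$P{\left(D,S \right)} = -4 - S$ ($P{\left(D,S \right)} = -2 + \left(2 + S\right) \frac{3}{-3} = -2 + \left(2 + S\right) 3 \left(- \frac{1}{3}\right) = -2 + \left(2 + S\right) \left(-1\right) = -2 - \left(2 + S\right) = -4 - S$)
$W{\left(B,C \right)} = -6 + 2 \left(3 + B\right) \left(3 + C\right)$ ($W{\left(B,C \right)} = \left(1 + \left(3 + C\right) \left(3 + B\right) \left(- \frac{1}{3}\right)\right) \left(-6\right) = \left(1 + \left(3 + B\right) \left(3 + C\right) \left(- \frac{1}{3}\right)\right) \left(-6\right) = \left(1 - \frac{\left(3 + B\right) \left(3 + C\right)}{3}\right) \left(-6\right) = -6 + 2 \left(3 + B\right) \left(3 + C\right)$)
$W{\left(-57,59 \right)} - P{\left(-95,-210 \right)} = \left(12 + 6 \left(-57\right) + 6 \cdot 59 + 2 \left(-57\right) 59\right) - \left(-4 - -210\right) = \left(12 - 342 + 354 - 6726\right) - \left(-4 + 210\right) = -6702 - 206 = -6908$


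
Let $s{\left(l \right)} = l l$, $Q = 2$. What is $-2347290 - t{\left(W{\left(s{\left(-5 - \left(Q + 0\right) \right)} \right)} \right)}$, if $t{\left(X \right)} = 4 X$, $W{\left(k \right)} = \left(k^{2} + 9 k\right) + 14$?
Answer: $-2358714$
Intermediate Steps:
$s{\left(l \right)} = l^{2}$
$W{\left(k \right)} = 14 + k^{2} + 9 k$
$-2347290 - t{\left(W{\left(s{\left(-5 - \left(Q + 0\right) \right)} \right)} \right)} = -2347290 - 4 \left(14 + \left(\left(-5 - \left(2 + 0\right)\right)^{2}\right)^{2} + 9 \left(-5 - \left(2 + 0\right)\right)^{2}\right) = -2347290 - 4 \left(14 + \left(\left(-5 - 2\right)^{2}\right)^{2} + 9 \left(-5 - 2\right)^{2}\right) = -2347290 - 4 \left(14 + \left(\left(-7\right)^{2}\right)^{2} + 9 \left(-7\right)^{2}\right) = -2347290 - 4 \left(14 + 49^{2} + 9 \cdot 49\right) = -2347290 - 4 \left(14 + 2401 + 441\right) = -2347290 - 4 \cdot 2856 = -2347290 - 11424 = -2358714$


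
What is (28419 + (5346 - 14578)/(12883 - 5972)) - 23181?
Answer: 36190586/6911 ≈ 5236.7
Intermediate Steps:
(28419 + (5346 - 14578)/(12883 - 5972)) - 23181 = (28419 - 9232/6911) - 23181 = 196394477/6911 - 23181 = 36190586/6911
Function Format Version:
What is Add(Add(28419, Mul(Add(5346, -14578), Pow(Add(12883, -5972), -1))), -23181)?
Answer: Rational(36190586, 6911) ≈ 5236.7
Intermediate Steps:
Add(Add(28419, Mul(Add(5346, -14578), Pow(Add(12883, -5972), -1))), -23181) = Add(Add(28419, Mul(-9232, Pow(6911, -1))), -23181) = Add(Add(28419, Mul(-9232, Rational(1, 6911))), -23181) = Add(Add(28419, Rational(-9232, 6911)), -23181) = Add(Rational(196394477, 6911), -23181) = Rational(36190586, 6911)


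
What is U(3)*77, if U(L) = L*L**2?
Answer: 2079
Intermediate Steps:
U(L) = L**3
U(3)*77 = 3**3*77 = 27*77 = 2079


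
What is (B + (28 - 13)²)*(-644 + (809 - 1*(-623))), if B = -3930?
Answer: -2919540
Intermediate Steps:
(B + (28 - 13)²)*(-644 + (809 - 1*(-623))) = (-3930 + (28 - 13)²)*(-644 + (809 - 1*(-623))) = (-3930 + 15²)*(-644 + (809 + 623)) = (-3930 + 225)*(-644 + 1432) = -3705*788 = -2919540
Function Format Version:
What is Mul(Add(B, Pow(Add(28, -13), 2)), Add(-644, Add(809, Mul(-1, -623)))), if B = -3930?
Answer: -2919540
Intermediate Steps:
Mul(Add(B, Pow(Add(28, -13), 2)), Add(-644, Add(809, Mul(-1, -623)))) = Mul(Add(-3930, Pow(Add(28, -13), 2)), Add(-644, Add(809, Mul(-1, -623)))) = Mul(Add(-3930, Pow(15, 2)), Add(-644, Add(809, 623))) = Mul(Add(-3930, 225), Add(-644, 1432)) = Mul(-3705, 788) = -2919540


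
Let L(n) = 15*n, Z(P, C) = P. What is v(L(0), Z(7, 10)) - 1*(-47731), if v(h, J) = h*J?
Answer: 47731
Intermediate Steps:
v(h, J) = J*h
v(L(0), Z(7, 10)) - 1*(-47731) = 7*(15*0) - 1*(-47731) = 7*0 + 47731 = 0 + 47731 = 47731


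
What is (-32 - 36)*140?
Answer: -9520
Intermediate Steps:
(-32 - 36)*140 = -68*140 = -9520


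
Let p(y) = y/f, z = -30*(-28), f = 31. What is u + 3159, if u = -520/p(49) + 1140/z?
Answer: 277475/98 ≈ 2831.4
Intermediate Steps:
z = 840
p(y) = y/31
u = -32107/98 (u = -520/((1/31)*49) + 1140/840 = -520/49/31 + 1140*(1/840) = -520*31/49 + 19/14 = -16120/49 + 19/14 = -32107/98 ≈ -327.62)
u + 3159 = -32107/98 + 3159 = 277475/98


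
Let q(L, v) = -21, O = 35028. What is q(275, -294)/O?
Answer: -1/1668 ≈ -0.00059952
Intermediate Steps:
q(275, -294)/O = -21/35028 = -21*1/35028 = -1/1668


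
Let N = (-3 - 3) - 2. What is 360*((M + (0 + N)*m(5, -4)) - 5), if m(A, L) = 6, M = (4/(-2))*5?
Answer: -22680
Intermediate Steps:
M = -10 (M = (4*(-½))*5 = -2*5 = -10)
N = -8 (N = -6 - 2 = -8)
360*((M + (0 + N)*m(5, -4)) - 5) = 360*((-10 + (0 - 8)*6) - 5) = 360*((-10 - 8*6) - 5) = 360*((-10 - 48) - 5) = 360*(-58 - 5) = 360*(-63) = -22680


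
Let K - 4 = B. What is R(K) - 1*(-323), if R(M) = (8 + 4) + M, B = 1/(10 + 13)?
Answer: 7798/23 ≈ 339.04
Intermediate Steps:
B = 1/23 ≈ 0.043478
K = 93/23 (K = 4 + 1/23 = 93/23 ≈ 4.0435)
R(M) = 12 + M
R(K) - 1*(-323) = (12 + 93/23) - 1*(-323) = 369/23 + 323 = 7798/23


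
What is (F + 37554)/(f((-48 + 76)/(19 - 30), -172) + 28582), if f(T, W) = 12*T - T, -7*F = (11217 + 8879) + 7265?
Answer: 235517/199878 ≈ 1.1783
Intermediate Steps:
F = -27361/7 (F = -((11217 + 8879) + 7265)/7 = -(20096 + 7265)/7 = -⅐*27361 = -27361/7 ≈ -3908.7)
f(T, W) = 11*T
(F + 37554)/(f((-48 + 76)/(19 - 30), -172) + 28582) = (-27361/7 + 37554)/(11*((-48 + 76)/(19 - 30)) + 28582) = 235517/(7*(11*(28/(-11)) + 28582)) = 235517/(7*(11*(28*(-1/11)) + 28582)) = 235517/(7*(11*(-28/11) + 28582)) = 235517/(7*(-28 + 28582)) = (235517/7)/28554 = (235517/7)*(1/28554) = 235517/199878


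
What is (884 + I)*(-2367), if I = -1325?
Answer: 1043847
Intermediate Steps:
(884 + I)*(-2367) = (884 - 1325)*(-2367) = -441*(-2367) = 1043847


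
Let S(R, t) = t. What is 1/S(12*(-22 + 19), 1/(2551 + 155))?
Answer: 2706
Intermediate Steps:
1/S(12*(-22 + 19), 1/(2551 + 155)) = 1/(1/(2551 + 155)) = 1/(1/2706) = 2706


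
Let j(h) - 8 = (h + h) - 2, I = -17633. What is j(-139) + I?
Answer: -17905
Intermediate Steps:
j(h) = 6 + 2*h (j(h) = 8 + ((h + h) - 2) = 8 + (2*h - 2) = 8 + (-2 + 2*h) = 6 + 2*h)
j(-139) + I = (6 + 2*(-139)) - 17633 = (6 - 278) - 17633 = -272 - 17633 = -17905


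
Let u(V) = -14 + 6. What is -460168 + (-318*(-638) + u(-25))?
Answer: -257292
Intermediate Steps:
u(V) = -8
-460168 + (-318*(-638) + u(-25)) = -460168 + (-318*(-638) - 8) = -460168 + (202884 - 8) = -460168 + 202876 = -257292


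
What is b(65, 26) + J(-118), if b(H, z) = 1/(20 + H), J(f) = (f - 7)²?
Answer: 1328126/85 ≈ 15625.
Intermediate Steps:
J(f) = (-7 + f)²
b(65, 26) + J(-118) = 1/(20 + 65) + (-7 - 118)² = 1/85 + (-125)² = 1/85 + 15625 = 1328126/85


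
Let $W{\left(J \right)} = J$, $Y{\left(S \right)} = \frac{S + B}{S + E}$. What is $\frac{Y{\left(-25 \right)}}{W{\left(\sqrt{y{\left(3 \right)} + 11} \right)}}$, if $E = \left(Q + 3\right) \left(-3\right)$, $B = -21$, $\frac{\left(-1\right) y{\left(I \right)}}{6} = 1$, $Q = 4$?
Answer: $\frac{\sqrt{5}}{5} \approx 0.44721$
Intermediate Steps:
$y{\left(I \right)} = -6$ ($y{\left(I \right)} = \left(-6\right) 1 = -6$)
$E = -21$ ($E = \left(4 + 3\right) \left(-3\right) = 7 \left(-3\right) = -21$)
$Y{\left(S \right)} = 1$ ($Y{\left(S \right)} = \frac{S - 21}{S - 21} = \frac{-21 + S}{-21 + S} = 1$)
$\frac{Y{\left(-25 \right)}}{W{\left(\sqrt{y{\left(3 \right)} + 11} \right)}} = 1 \frac{1}{\sqrt{-6 + 11}} = 1 \frac{1}{\sqrt{5}} = 1 \frac{\sqrt{5}}{5} = \frac{\sqrt{5}}{5}$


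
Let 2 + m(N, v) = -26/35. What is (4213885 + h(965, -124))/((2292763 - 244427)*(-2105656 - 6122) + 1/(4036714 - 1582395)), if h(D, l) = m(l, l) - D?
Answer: -51699214348168/53082390541563905755 ≈ -9.7394e-7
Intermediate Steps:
m(N, v) = -96/35 (m(N, v) = -2 - 26/35 = -96/35)
h(D, l) = -96/35 - D
(4213885 + h(965, -124))/((2292763 - 244427)*(-2105656 - 6122) + 1/(4036714 - 1582395)) = (4213885 + (-96/35 - 1*965))/((2292763 - 244427)*(-2105656 - 6122) + 1/(4036714 - 1582395)) = (4213885 + (-96/35 - 965))/(2048336*(-2111778) + 1/2454319) = (4213885 - 33871/35)/(-4325630901408 + 1/2454319) = 147452104/(35*(-10616478108312781151/2454319)) = (147452104/35)*(-2454319/10616478108312781151) = -51699214348168/53082390541563905755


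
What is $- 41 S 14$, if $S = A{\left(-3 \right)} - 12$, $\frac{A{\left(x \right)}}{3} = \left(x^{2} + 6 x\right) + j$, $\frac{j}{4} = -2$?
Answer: $36162$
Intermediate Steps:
$j = -8$ ($j = 4 \left(-2\right) = -8$)
$A{\left(x \right)} = -24 + 3 x^{2} + 18 x$ ($A{\left(x \right)} = 3 \left(\left(x^{2} + 6 x\right) - 8\right) = 3 \left(-8 + x^{2} + 6 x\right) = -24 + 3 x^{2} + 18 x$)
$S = -63$ ($S = \left(-24 + 3 \left(-3\right)^{2} + 18 \left(-3\right)\right) - 12 = \left(-24 + 3 \cdot 9 - 54\right) - 12 = \left(-24 + 27 - 54\right) - 12 = -51 - 12 = -63$)
$- 41 S 14 = \left(-41\right) \left(-63\right) 14 = 2583 \cdot 14 = 36162$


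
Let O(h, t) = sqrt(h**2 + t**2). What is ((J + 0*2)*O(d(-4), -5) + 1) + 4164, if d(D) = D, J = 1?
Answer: 4165 + sqrt(41) ≈ 4171.4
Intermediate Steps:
((J + 0*2)*O(d(-4), -5) + 1) + 4164 = ((1 + 0*2)*sqrt((-4)**2 + (-5)**2) + 1) + 4164 = ((1 + 0)*sqrt(16 + 25) + 1) + 4164 = (1*sqrt(41) + 1) + 4164 = (sqrt(41) + 1) + 4164 = (1 + sqrt(41)) + 4164 = 4165 + sqrt(41)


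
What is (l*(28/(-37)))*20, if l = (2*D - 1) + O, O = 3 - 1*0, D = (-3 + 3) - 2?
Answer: 1120/37 ≈ 30.270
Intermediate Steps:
D = -2 (D = 0 - 2 = -2)
O = 3 (O = 3 + 0 = 3)
l = -2 (l = (2*(-2) - 1) + 3 = (-4 - 1) + 3 = -5 + 3 = -2)
(l*(28/(-37)))*20 = -56/(-37)*20 = -56*(-1)/37*20 = -2*(-28/37)*20 = (56/37)*20 = 1120/37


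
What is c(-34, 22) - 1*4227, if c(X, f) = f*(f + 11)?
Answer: -3501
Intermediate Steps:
c(X, f) = f*(11 + f)
c(-34, 22) - 1*4227 = 22*(11 + 22) - 1*4227 = 22*33 - 4227 = 726 - 4227 = -3501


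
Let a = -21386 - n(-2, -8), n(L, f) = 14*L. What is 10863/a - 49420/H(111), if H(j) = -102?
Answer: 527202167/1089258 ≈ 484.00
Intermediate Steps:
a = -21358 (a = -21386 - 14*(-2) = -21386 - 1*(-28) = -21386 + 28 = -21358)
10863/a - 49420/H(111) = 10863/(-21358) - 49420/(-102) = 10863*(-1/21358) - 49420*(-1/102) = -10863/21358 + 24710/51 = 527202167/1089258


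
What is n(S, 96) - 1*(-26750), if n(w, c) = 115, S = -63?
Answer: 26865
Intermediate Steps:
n(S, 96) - 1*(-26750) = 115 - 1*(-26750) = 115 + 26750 = 26865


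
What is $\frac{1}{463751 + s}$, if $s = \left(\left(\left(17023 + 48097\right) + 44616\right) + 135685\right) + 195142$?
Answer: $\frac{1}{904314} \approx 1.1058 \cdot 10^{-6}$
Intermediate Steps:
$s = 440563$ ($s = \left(\left(65120 + 44616\right) + 135685\right) + 195142 = \left(109736 + 135685\right) + 195142 = 245421 + 195142 = 440563$)
$\frac{1}{463751 + s} = \frac{1}{463751 + 440563} = \frac{1}{904314}$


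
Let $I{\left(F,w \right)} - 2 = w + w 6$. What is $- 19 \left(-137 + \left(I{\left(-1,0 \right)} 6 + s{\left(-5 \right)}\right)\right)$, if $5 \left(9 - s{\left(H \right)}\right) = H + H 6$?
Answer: $2071$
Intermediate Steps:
$s{\left(H \right)} = 9 - \frac{7 H}{5}$ ($s{\left(H \right)} = 9 - \frac{H + H 6}{5} = 9 - \frac{H + 6 H}{5} = 9 - \frac{7 H}{5}$)
$I{\left(F,w \right)} = 2 + 7 w$ ($I{\left(F,w \right)} = 2 + \left(w + w 6\right) = 2 + \left(w + 6 w\right) = 2 + 7 w$)
$- 19 \left(-137 + \left(I{\left(-1,0 \right)} 6 + s{\left(-5 \right)}\right)\right) = - 19 \left(-137 + \left(\left(2 + 7 \cdot 0\right) 6 + \left(9 - -7\right)\right)\right) = - 19 \left(-137 + \left(\left(2 + 0\right) 6 + \left(9 + 7\right)\right)\right) = - 19 \left(-137 + \left(2 \cdot 6 + 16\right)\right) = - 19 \left(-137 + \left(12 + 16\right)\right) = - 19 \left(-137 + 28\right) = \left(-19\right) \left(-109\right) = 2071$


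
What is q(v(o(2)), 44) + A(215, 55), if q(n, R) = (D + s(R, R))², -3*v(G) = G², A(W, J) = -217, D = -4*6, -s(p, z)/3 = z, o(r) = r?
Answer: 24119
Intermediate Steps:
s(p, z) = -3*z
D = -24
v(G) = -G²/3
q(n, R) = (-24 - 3*R)²
q(v(o(2)), 44) + A(215, 55) = 9*(8 + 44)² - 217 = 9*52² - 217 = 9*2704 - 217 = 24336 - 217 = 24119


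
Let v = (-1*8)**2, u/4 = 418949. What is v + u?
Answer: 1675860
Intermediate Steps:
u = 1675796 (u = 4*418949 = 1675796)
v = 64 (v = (-8)**2 = 64)
v + u = 64 + 1675796 = 1675860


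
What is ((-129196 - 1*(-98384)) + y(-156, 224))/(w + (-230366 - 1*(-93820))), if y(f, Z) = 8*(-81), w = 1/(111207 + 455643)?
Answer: 17833101000/77401100099 ≈ 0.23040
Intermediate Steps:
w = 1/566850 ≈ 1.7641e-6
y(f, Z) = -648
((-129196 - 1*(-98384)) + y(-156, 224))/(w + (-230366 - 1*(-93820))) = ((-129196 - 1*(-98384)) - 648)/(1/566850 + (-230366 - 1*(-93820))) = ((-129196 + 98384) - 648)/(1/566850 + (-230366 + 93820)) = (-30812 - 648)/(1/566850 - 136546) = -31460/(-77401100099/566850) = -31460*(-566850/77401100099) = 17833101000/77401100099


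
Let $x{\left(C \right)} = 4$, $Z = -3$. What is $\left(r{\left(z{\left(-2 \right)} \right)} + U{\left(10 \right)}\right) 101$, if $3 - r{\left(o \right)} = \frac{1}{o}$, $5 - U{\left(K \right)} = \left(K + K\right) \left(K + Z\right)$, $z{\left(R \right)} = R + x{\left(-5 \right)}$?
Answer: $- \frac{26765}{2} \approx -13383.0$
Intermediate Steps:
$z{\left(R \right)} = 4 + R$ ($z{\left(R \right)} = R + 4 = 4 + R$)
$U{\left(K \right)} = 5 - 2 K \left(-3 + K\right)$ ($U{\left(K \right)} = 5 - \left(K + K\right) \left(K - 3\right) = 5 - 2 K \left(-3 + K\right)$)
$r{\left(o \right)} = 3 - \frac{1}{o}$
$\left(r{\left(z{\left(-2 \right)} \right)} + U{\left(10 \right)}\right) 101 = \left(\left(3 - \frac{1}{4 - 2}\right) + \left(5 - 2 \cdot 10^{2} + 6 \cdot 10\right)\right) 101 = \left(\left(3 - \frac{1}{2}\right) + \left(5 - 200 + 60\right)\right) 101 = \left(\left(3 - \frac{1}{2}\right) - 135\right) 101 = \left(\frac{5}{2} - 135\right) 101 = \left(- \frac{265}{2}\right) 101 = - \frac{26765}{2}$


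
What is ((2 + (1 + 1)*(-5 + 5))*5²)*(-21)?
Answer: -1050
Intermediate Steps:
((2 + (1 + 1)*(-5 + 5))*5²)*(-21) = ((2 + 2*0)*25)*(-21) = ((2 + 0)*25)*(-21) = (2*25)*(-21) = 50*(-21) = -1050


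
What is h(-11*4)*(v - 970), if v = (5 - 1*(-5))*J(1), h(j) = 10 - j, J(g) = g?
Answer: -51840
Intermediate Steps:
v = 10 (v = (5 - 1*(-5))*1 = (5 + 5)*1 = 10*1 = 10)
h(-11*4)*(v - 970) = (10 - (-11)*4)*(10 - 970) = (10 - 1*(-44))*(-960) = (10 + 44)*(-960) = 54*(-960) = -51840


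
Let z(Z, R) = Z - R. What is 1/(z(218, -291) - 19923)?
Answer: -1/19414 ≈ -5.1509e-5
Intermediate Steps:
1/(z(218, -291) - 19923) = 1/((218 - 1*(-291)) - 19923) = 1/((218 + 291) - 19923) = 1/(509 - 19923) = 1/(-19414) = -1/19414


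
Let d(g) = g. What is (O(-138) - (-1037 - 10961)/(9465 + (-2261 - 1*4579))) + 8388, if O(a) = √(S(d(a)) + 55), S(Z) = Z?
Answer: 3147214/375 + I*√83 ≈ 8392.6 + 9.1104*I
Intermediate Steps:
O(a) = √(55 + a) (O(a) = √(a + 55) = √(55 + a))
(O(-138) - (-1037 - 10961)/(9465 + (-2261 - 1*4579))) + 8388 = (√(55 - 138) - (-1037 - 10961)/(9465 + (-2261 - 1*4579))) + 8388 = (√(-83) - (-11998)/(9465 + (-2261 - 4579))) + 8388 = (I*√83 - (-11998)/(9465 - 6840)) + 8388 = (I*√83 - (-11998)/2625) + 8388 = (I*√83 - 1*(-1714/375)) + 8388 = (I*√83 + 1714/375) + 8388 = (1714/375 + I*√83) + 8388 = 3147214/375 + I*√83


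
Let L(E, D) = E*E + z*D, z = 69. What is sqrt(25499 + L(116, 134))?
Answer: sqrt(48201) ≈ 219.55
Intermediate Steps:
L(E, D) = E**2 + 69*D (L(E, D) = E*E + 69*D = E**2 + 69*D)
sqrt(25499 + L(116, 134)) = sqrt(25499 + (116**2 + 69*134)) = sqrt(25499 + (13456 + 9246)) = sqrt(25499 + 22702) = sqrt(48201)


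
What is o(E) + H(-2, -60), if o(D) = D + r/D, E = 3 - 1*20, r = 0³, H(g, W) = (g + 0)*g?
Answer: -13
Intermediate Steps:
H(g, W) = g² (H(g, W) = g*g = g²)
r = 0
E = -17 (E = 3 - 20 = -17)
o(D) = D (o(D) = D + 0/D = D + 0 = D)
o(E) + H(-2, -60) = -17 + (-2)² = -17 + 4 = -13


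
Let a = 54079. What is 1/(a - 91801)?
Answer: -1/37722 ≈ -2.6510e-5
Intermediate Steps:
1/(a - 91801) = 1/(54079 - 91801) = 1/(-37722) = -1/37722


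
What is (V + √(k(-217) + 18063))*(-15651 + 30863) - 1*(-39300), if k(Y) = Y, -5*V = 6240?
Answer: -18945276 + 15212*√17846 ≈ -1.6913e+7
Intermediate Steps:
V = -1248 (V = -⅕*6240 = -1248)
(V + √(k(-217) + 18063))*(-15651 + 30863) - 1*(-39300) = (-1248 + √(-217 + 18063))*(-15651 + 30863) - 1*(-39300) = (-1248 + √17846)*15212 + 39300 = (-18984576 + 15212*√17846) + 39300 = -18945276 + 15212*√17846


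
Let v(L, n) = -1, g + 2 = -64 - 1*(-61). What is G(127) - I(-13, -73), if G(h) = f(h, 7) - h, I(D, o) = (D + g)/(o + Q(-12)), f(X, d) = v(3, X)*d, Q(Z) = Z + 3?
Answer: -5503/41 ≈ -134.22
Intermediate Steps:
Q(Z) = 3 + Z
g = -5 (g = -2 + (-64 - 1*(-61)) = -2 + (-64 + 61) = -2 - 3 = -5)
f(X, d) = -d
I(D, o) = (-5 + D)/(-9 + o) (I(D, o) = (D - 5)/(o + (3 - 12)) = (-5 + D)/(o - 9) = (-5 + D)/(-9 + o))
G(h) = -7 - h (G(h) = -1*7 - h = -7 - h)
G(127) - I(-13, -73) = (-7 - 1*127) - (-5 - 13)/(-9 - 73) = (-7 - 127) - (-18)/(-82) = -134 - (-1)*(-18)/82 = -134 - 1*9/41 = -134 - 9/41 = -5503/41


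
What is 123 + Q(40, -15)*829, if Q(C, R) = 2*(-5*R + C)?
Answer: 190793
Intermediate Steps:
Q(C, R) = -10*R + 2*C (Q(C, R) = 2*(C - 5*R) = -10*R + 2*C)
123 + Q(40, -15)*829 = 123 + (-10*(-15) + 2*40)*829 = 123 + (150 + 80)*829 = 123 + 230*829 = 123 + 190670 = 190793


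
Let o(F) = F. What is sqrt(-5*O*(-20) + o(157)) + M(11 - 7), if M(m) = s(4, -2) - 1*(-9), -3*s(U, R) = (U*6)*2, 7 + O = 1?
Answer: -7 + I*sqrt(443) ≈ -7.0 + 21.048*I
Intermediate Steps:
O = -6 (O = -7 + 1 = -6)
s(U, R) = -4*U (s(U, R) = -U*6*2/3 = -6*U*2/3 = -4*U)
M(m) = -7 (M(m) = -4*4 - 1*(-9) = -16 + 9 = -7)
sqrt(-5*O*(-20) + o(157)) + M(11 - 7) = sqrt(-5*(-6)*(-20) + 157) - 7 = sqrt(30*(-20) + 157) - 7 = sqrt(-600 + 157) - 7 = sqrt(-443) - 7 = I*sqrt(443) - 7 = -7 + I*sqrt(443)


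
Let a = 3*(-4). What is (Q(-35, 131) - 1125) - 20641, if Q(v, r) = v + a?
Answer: -21813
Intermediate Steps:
a = -12
Q(v, r) = -12 + v (Q(v, r) = v - 12 = -12 + v)
(Q(-35, 131) - 1125) - 20641 = ((-12 - 35) - 1125) - 20641 = (-47 - 1125) - 20641 = -1172 - 20641 = -21813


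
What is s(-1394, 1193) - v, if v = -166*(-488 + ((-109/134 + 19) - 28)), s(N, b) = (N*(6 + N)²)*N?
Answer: 250829881441047/67 ≈ 3.7437e+12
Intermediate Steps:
s(N, b) = N²*(6 + N)²
v = 5536681/67 (v = -166*(-488 + ((-109*1/134 + 19) - 28)) = -166*(-488 + ((-109/134 + 19) - 28)) = -166*(-488 + (2437/134 - 28)) = -166*(-488 - 1315/134) = -166*(-66707/134) = 5536681/67 ≈ 82637.)
s(-1394, 1193) - v = (-1394)²*(6 - 1394)² - 1*5536681/67 = 1943236*(-1388)² - 5536681/67 = 1943236*1926544 - 5536681/67 = 3743729656384 - 5536681/67 = 250829881441047/67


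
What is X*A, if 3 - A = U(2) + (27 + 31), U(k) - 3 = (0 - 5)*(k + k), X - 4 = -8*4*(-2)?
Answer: -2584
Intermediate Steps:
X = 68 (X = 4 - 8*4*(-2) = 4 - 32*(-2) = 4 + 64 = 68)
U(k) = 3 - 10*k (U(k) = 3 + (0 - 5)*(k + k) = 3 - 10*k)
A = -38 (A = 3 - ((3 - 10*2) + (27 + 31)) = 3 - ((3 - 20) + 58) = 3 - (-17 + 58) = 3 - 1*41 = 3 - 41 = -38)
X*A = 68*(-38) = -2584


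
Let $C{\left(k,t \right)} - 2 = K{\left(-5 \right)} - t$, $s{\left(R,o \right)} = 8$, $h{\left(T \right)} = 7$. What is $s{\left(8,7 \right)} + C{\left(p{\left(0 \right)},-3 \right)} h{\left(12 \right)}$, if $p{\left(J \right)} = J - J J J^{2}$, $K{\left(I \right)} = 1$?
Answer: $50$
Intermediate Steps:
$p{\left(J \right)} = J - J^{4}$ ($p{\left(J \right)} = J - J^{2} J^{2} = J - J^{4}$)
$C{\left(k,t \right)} = 3 - t$ ($C{\left(k,t \right)} = 2 - \left(-1 + t\right) = 3 - t$)
$s{\left(8,7 \right)} + C{\left(p{\left(0 \right)},-3 \right)} h{\left(12 \right)} = 8 + \left(3 - -3\right) 7 = 8 + \left(3 + 3\right) 7 = 8 + 6 \cdot 7 = 8 + 42 = 50$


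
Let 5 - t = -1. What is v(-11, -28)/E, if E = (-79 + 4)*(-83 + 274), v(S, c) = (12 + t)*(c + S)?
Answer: 234/4775 ≈ 0.049005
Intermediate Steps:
t = 6 (t = 5 - 1*(-1) = 5 + 1 = 6)
v(S, c) = 18*S + 18*c (v(S, c) = (12 + 6)*(c + S) = 18*(S + c) = 18*S + 18*c)
E = -14325 (E = -75*191 = -14325)
v(-11, -28)/E = (18*(-11) + 18*(-28))/(-14325) = (-198 - 504)*(-1/14325) = -702*(-1/14325) = 234/4775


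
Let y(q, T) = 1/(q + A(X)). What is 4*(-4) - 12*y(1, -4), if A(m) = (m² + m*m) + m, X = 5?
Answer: -227/14 ≈ -16.214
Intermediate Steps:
A(m) = m + 2*m² (A(m) = (m² + m²) + m = 2*m² + m = m + 2*m²)
y(q, T) = 1/(55 + q) (y(q, T) = 1/(q + 5*(1 + 2*5)) = 1/(q + 5*(1 + 10)) = 1/(q + 5*11) = 1/(q + 55) = 1/(55 + q))
4*(-4) - 12*y(1, -4) = 4*(-4) - 12/(55 + 1) = -16 - 12/56 = -16 - 12*1/56 = -16 - 3/14 = -227/14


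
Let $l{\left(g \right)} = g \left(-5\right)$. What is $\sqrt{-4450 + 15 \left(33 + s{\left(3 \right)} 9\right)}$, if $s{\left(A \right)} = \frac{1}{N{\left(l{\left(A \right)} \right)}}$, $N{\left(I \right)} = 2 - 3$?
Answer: $i \sqrt{4090} \approx 63.953 i$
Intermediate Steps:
$l{\left(g \right)} = - 5 g$
$N{\left(I \right)} = -1$ ($N{\left(I \right)} = 2 - 3 = -1$)
$s{\left(A \right)} = -1$ ($s{\left(A \right)} = \frac{1}{-1} = -1$)
$\sqrt{-4450 + 15 \left(33 + s{\left(3 \right)} 9\right)} = \sqrt{-4450 + 15 \left(33 - 9\right)} = \sqrt{-4450 + 15 \cdot 24} = \sqrt{-4450 + 360} = \sqrt{-4090} = i \sqrt{4090}$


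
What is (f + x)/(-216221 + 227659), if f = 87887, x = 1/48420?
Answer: 4255488541/553827960 ≈ 7.6838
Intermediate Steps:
x = 1/48420 ≈ 2.0653e-5
(f + x)/(-216221 + 227659) = (87887 + 1/48420)/(-216221 + 227659) = (4255488541/48420)/11438 = (4255488541/48420)*(1/11438) = 4255488541/553827960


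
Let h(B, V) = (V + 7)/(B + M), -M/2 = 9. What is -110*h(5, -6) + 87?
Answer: 1241/13 ≈ 95.462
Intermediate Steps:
M = -18 (M = -2*9 = -18)
h(B, V) = (7 + V)/(-18 + B) (h(B, V) = (V + 7)/(B - 18) = (7 + V)/(-18 + B))
-110*h(5, -6) + 87 = -110*(7 - 6)/(-18 + 5) + 87 = -110/(-13) + 87 = -(-110)/13 + 87 = -110*(-1/13) + 87 = 110/13 + 87 = 1241/13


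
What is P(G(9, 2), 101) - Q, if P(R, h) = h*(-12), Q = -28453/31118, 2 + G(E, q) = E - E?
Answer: -37686563/31118 ≈ -1211.1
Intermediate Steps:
G(E, q) = -2 (G(E, q) = -2 + (E - E) = -2 + 0 = -2)
Q = -28453/31118 (Q = -28453*1/31118 = -28453/31118 ≈ -0.91436)
P(R, h) = -12*h
P(G(9, 2), 101) - Q = -12*101 - 1*(-28453/31118) = -1212 + 28453/31118 = -37686563/31118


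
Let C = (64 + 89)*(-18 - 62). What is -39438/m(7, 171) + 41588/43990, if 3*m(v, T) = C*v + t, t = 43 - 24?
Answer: 4383551264/1884113695 ≈ 2.3266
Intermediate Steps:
t = 19
C = -12240 (C = 153*(-80) = -12240)
m(v, T) = 19/3 - 4080*v (m(v, T) = (-12240*v + 19)/3 = (19 - 12240*v)/3 = 19/3 - 4080*v)
-39438/m(7, 171) + 41588/43990 = -39438/(19/3 - 4080*7) + 41588/43990 = -39438/(19/3 - 28560) + 41588*(1/43990) = -39438/(-85661/3) + 20794/21995 = -39438*(-3/85661) + 20794/21995 = 118314/85661 + 20794/21995 = 4383551264/1884113695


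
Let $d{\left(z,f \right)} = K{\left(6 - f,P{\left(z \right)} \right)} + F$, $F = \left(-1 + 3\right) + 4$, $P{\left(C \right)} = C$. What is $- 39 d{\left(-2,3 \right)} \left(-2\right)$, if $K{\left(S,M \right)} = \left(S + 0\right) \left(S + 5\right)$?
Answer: $2340$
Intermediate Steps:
$K{\left(S,M \right)} = S \left(5 + S\right)$
$F = 6$ ($F = 2 + 4 = 6$)
$d{\left(z,f \right)} = 6 + \left(6 - f\right) \left(11 - f\right)$ ($d{\left(z,f \right)} = \left(6 - f\right) \left(5 - \left(-6 + f\right)\right) + 6 = \left(6 - f\right) \left(11 - f\right) + 6 = 6 + \left(6 - f\right) \left(11 - f\right)$)
$- 39 d{\left(-2,3 \right)} \left(-2\right) = - 39 \left(6 + \left(-11 + 3\right) \left(-6 + 3\right)\right) \left(-2\right) = - 39 \left(6 - -24\right) \left(-2\right) = - 39 \left(6 + 24\right) \left(-2\right) = \left(-39\right) 30 \left(-2\right) = \left(-1170\right) \left(-2\right) = 2340$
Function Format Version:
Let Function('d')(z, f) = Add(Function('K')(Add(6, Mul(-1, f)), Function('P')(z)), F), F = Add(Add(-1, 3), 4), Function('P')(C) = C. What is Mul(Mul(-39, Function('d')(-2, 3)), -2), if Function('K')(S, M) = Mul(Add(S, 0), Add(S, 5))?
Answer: 2340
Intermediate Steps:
Function('K')(S, M) = Mul(S, Add(5, S))
F = 6 (F = Add(2, 4) = 6)
Function('d')(z, f) = Add(6, Mul(Add(6, Mul(-1, f)), Add(11, Mul(-1, f)))) (Function('d')(z, f) = Add(Mul(Add(6, Mul(-1, f)), Add(5, Add(6, Mul(-1, f)))), 6) = Add(Mul(Add(6, Mul(-1, f)), Add(11, Mul(-1, f))), 6) = Add(6, Mul(Add(6, Mul(-1, f)), Add(11, Mul(-1, f)))))
Mul(Mul(-39, Function('d')(-2, 3)), -2) = Mul(Mul(-39, Add(6, Mul(Add(-11, 3), Add(-6, 3)))), -2) = Mul(Mul(-39, Add(6, Mul(-8, -3))), -2) = Mul(Mul(-39, Add(6, 24)), -2) = Mul(Mul(-39, 30), -2) = Mul(-1170, -2) = 2340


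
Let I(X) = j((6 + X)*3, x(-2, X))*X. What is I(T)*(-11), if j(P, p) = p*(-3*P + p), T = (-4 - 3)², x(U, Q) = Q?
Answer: 11779306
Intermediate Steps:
T = 49 (T = (-7)² = 49)
j(P, p) = p*(p - 3*P)
I(X) = X²*(-54 - 8*X) (I(X) = (X*(X - 3*(6 + X)*3))*X = (X*(X - 3*(18 + 3*X)))*X = (X*(X + (-54 - 9*X)))*X = (X*(-54 - 8*X))*X = X²*(-54 - 8*X))
I(T)*(-11) = (49²*(-54 - 8*49))*(-11) = (2401*(-54 - 392))*(-11) = (2401*(-446))*(-11) = -1070846*(-11) = 11779306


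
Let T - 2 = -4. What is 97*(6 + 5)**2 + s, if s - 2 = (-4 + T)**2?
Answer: 11775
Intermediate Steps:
T = -2 (T = 2 - 4 = -2)
s = 38 (s = 2 + (-4 - 2)**2 = 2 + (-6)**2 = 2 + 36 = 38)
97*(6 + 5)**2 + s = 97*(6 + 5)**2 + 38 = 97*11**2 + 38 = 97*121 + 38 = 11737 + 38 = 11775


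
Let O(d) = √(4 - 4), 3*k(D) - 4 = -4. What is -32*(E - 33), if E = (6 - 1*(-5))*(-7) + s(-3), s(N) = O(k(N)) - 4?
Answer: 3648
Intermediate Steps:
k(D) = 0 (k(D) = 4/3 + (⅓)*(-4) = 4/3 - 4/3 = 0)
O(d) = 0 (O(d) = √0 = 0)
s(N) = -4 (s(N) = 0 - 4 = -4)
E = -81 (E = (6 - 1*(-5))*(-7) - 4 = (6 + 5)*(-7) - 4 = 11*(-7) - 4 = -77 - 4 = -81)
-32*(E - 33) = -32*(-81 - 33) = -32*(-114) = 3648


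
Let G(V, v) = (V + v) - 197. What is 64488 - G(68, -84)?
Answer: 64701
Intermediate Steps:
G(V, v) = -197 + V + v
64488 - G(68, -84) = 64488 - (-197 + 68 - 84) = 64488 - 1*(-213) = 64488 + 213 = 64701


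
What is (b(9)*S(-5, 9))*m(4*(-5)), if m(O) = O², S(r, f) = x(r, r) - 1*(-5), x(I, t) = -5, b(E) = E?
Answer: 0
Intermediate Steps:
S(r, f) = 0 (S(r, f) = -5 - 1*(-5) = -5 + 5 = 0)
(b(9)*S(-5, 9))*m(4*(-5)) = (9*0)*(4*(-5))² = 0*(-20)² = 0*400 = 0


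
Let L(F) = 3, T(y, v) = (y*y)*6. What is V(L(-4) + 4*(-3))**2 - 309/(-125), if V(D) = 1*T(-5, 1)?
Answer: 2812809/125 ≈ 22502.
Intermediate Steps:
T(y, v) = 6*y**2 (T(y, v) = y**2*6 = 6*y**2)
V(D) = 150 (V(D) = 1*(6*(-5)**2) = 1*(6*25) = 1*150 = 150)
V(L(-4) + 4*(-3))**2 - 309/(-125) = 150**2 - 309/(-125) = 22500 - 309*(-1/125) = 22500 + 309/125 = 2812809/125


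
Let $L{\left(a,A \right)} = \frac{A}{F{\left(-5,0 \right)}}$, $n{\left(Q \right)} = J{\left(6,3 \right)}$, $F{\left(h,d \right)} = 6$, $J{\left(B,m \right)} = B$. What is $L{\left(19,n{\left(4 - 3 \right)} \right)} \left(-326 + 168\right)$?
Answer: $-158$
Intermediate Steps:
$n{\left(Q \right)} = 6$
$L{\left(a,A \right)} = \frac{A}{6}$
$L{\left(19,n{\left(4 - 3 \right)} \right)} \left(-326 + 168\right) = \frac{1}{6} \cdot 6 \left(-326 + 168\right) = 1 \left(-158\right) = -158$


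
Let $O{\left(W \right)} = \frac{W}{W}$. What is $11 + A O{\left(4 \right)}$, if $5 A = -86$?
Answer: $- \frac{31}{5} \approx -6.2$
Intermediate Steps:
$A = - \frac{86}{5}$ ($A = \frac{1}{5} \left(-86\right) = - \frac{86}{5} \approx -17.2$)
$O{\left(W \right)} = 1$
$11 + A O{\left(4 \right)} = 11 - \frac{86}{5} = - \frac{31}{5}$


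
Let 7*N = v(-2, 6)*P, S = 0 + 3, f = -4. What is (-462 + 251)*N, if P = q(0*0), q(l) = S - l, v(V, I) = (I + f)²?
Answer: -2532/7 ≈ -361.71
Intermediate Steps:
S = 3
v(V, I) = (-4 + I)² (v(V, I) = (I - 4)² = (-4 + I)²)
q(l) = 3 - l
P = 3 (P = 3 - 0*0 = 3 - 1*0 = 3 + 0 = 3)
N = 12/7 (N = ((-4 + 6)²*3)/7 = (2²*3)/7 = (4*3)/7 = (⅐)*12 = 12/7 ≈ 1.7143)
(-462 + 251)*N = (-462 + 251)*(12/7) = -211*12/7 = -2532/7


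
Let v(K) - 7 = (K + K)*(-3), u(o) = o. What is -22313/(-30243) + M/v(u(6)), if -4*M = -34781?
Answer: -1049293475/3508188 ≈ -299.10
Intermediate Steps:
M = 34781/4 (M = -¼*(-34781) = 34781/4 ≈ 8695.3)
v(K) = 7 - 6*K (v(K) = 7 + (K + K)*(-3) = 7 + (2*K)*(-3) = 7 - 6*K)
-22313/(-30243) + M/v(u(6)) = -22313/(-30243) + 34781/(4*(7 - 6*6)) = -22313*(-1/30243) + 34781/(4*(7 - 36)) = 22313/30243 + (34781/4)/(-29) = 22313/30243 + (34781/4)*(-1/29) = 22313/30243 - 34781/116 = -1049293475/3508188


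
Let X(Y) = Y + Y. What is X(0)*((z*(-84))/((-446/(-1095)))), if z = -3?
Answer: 0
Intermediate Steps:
X(Y) = 2*Y
X(0)*((z*(-84))/((-446/(-1095)))) = (2*0)*((-3*(-84))/((-446/(-1095)))) = 0*(252/((-446*(-1/1095)))) = 0*(252/(446/1095)) = 0*(252*(1095/446)) = 0*(137970/223) = 0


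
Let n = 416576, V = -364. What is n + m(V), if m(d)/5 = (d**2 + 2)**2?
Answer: 87779016596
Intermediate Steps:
m(d) = 5*(2 + d**2)**2 (m(d) = 5*(d**2 + 2)**2 = 5*(2 + d**2)**2)
n + m(V) = 416576 + 5*(2 + (-364)**2)**2 = 416576 + 5*(2 + 132496)**2 = 416576 + 5*132498**2 = 416576 + 5*17555720004 = 416576 + 87778600020 = 87779016596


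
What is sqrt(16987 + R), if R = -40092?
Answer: I*sqrt(23105) ≈ 152.0*I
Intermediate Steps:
sqrt(16987 + R) = sqrt(16987 - 40092) = sqrt(-23105) = I*sqrt(23105)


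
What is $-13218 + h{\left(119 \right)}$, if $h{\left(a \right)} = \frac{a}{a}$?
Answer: $-13217$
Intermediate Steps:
$h{\left(a \right)} = 1$
$-13218 + h{\left(119 \right)} = -13218 + 1 = -13217$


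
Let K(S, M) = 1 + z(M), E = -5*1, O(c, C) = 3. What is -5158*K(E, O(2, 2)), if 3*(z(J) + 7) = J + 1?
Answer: 72212/3 ≈ 24071.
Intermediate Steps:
z(J) = -20/3 + J/3 (z(J) = -7 + (J + 1)/3 = -7 + (1 + J)/3 = -7 + (1/3 + J/3) = -20/3 + J/3)
E = -5
K(S, M) = -17/3 + M/3 (K(S, M) = 1 + (-20/3 + M/3) = -17/3 + M/3)
-5158*K(E, O(2, 2)) = -5158*(-17/3 + (1/3)*3) = -5158*(-17/3 + 1) = -5158*(-14/3) = 72212/3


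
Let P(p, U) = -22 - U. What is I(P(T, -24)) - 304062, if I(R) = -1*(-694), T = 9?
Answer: -303368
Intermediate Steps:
I(R) = 694
I(P(T, -24)) - 304062 = 694 - 304062 = -303368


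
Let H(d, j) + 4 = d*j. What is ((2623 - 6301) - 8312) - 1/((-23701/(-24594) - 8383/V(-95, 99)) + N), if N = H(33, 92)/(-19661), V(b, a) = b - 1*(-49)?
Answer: -12204455862287641/1017885763265 ≈ -11990.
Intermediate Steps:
V(b, a) = 49 + b (V(b, a) = b + 49 = 49 + b)
H(d, j) = -4 + d*j
N = -3032/19661 (N = (-4 + 33*92)/(-19661) = (-4 + 3036)*(-1/19661) = 3032*(-1/19661) = -3032/19661 ≈ -0.15421)
((2623 - 6301) - 8312) - 1/((-23701/(-24594) - 8383/V(-95, 99)) + N) = ((2623 - 6301) - 8312) - 1/((-23701/(-24594) - 8383/(49 - 95)) - 3032/19661) = (-3678 - 8312) - 1/((-23701*(-1/24594) - 8383/(-46)) - 3032/19661) = -11990 - 1/((23701/24594 - 8383*(-1/46)) - 3032/19661) = -11990 - 1/((23701/24594 + 8383/46) - 3032/19661) = -11990 - 1/(51815437/282831 - 3032/19661) = -11990 - 1/1017885763265/5560740291 = -11990 - 1*5560740291/1017885763265 = -11990 - 5560740291/1017885763265 = -12204455862287641/1017885763265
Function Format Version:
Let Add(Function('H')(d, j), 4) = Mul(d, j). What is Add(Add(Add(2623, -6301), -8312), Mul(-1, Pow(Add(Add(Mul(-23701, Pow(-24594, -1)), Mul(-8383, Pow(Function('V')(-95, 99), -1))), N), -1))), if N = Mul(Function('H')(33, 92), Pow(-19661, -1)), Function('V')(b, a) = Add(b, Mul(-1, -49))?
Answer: Rational(-12204455862287641, 1017885763265) ≈ -11990.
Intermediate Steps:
Function('V')(b, a) = Add(49, b) (Function('V')(b, a) = Add(b, 49) = Add(49, b))
Function('H')(d, j) = Add(-4, Mul(d, j))
N = Rational(-3032, 19661) (N = Mul(Add(-4, Mul(33, 92)), Pow(-19661, -1)) = Mul(Add(-4, 3036), Rational(-1, 19661)) = Mul(3032, Rational(-1, 19661)) = Rational(-3032, 19661) ≈ -0.15421)
Add(Add(Add(2623, -6301), -8312), Mul(-1, Pow(Add(Add(Mul(-23701, Pow(-24594, -1)), Mul(-8383, Pow(Function('V')(-95, 99), -1))), N), -1))) = Add(Add(Add(2623, -6301), -8312), Mul(-1, Pow(Add(Add(Mul(-23701, Pow(-24594, -1)), Mul(-8383, Pow(Add(49, -95), -1))), Rational(-3032, 19661)), -1))) = Add(Add(-3678, -8312), Mul(-1, Pow(Add(Add(Mul(-23701, Rational(-1, 24594)), Mul(-8383, Pow(-46, -1))), Rational(-3032, 19661)), -1))) = Add(-11990, Mul(-1, Pow(Add(Add(Rational(23701, 24594), Mul(-8383, Rational(-1, 46))), Rational(-3032, 19661)), -1))) = Add(-11990, Mul(-1, Pow(Add(Add(Rational(23701, 24594), Rational(8383, 46)), Rational(-3032, 19661)), -1))) = Add(-11990, Mul(-1, Pow(Add(Rational(51815437, 282831), Rational(-3032, 19661)), -1))) = Add(-11990, Mul(-1, Pow(Rational(1017885763265, 5560740291), -1))) = Add(-11990, Mul(-1, Rational(5560740291, 1017885763265))) = Add(-11990, Rational(-5560740291, 1017885763265)) = Rational(-12204455862287641, 1017885763265)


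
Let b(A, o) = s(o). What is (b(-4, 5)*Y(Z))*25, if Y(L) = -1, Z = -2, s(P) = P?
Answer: -125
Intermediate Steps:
b(A, o) = o
(b(-4, 5)*Y(Z))*25 = (5*(-1))*25 = -5*25 = -125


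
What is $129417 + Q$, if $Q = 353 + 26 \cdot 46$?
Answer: $130966$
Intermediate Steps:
$Q = 1549$ ($Q = 353 + 1196 = 1549$)
$129417 + Q = 129417 + 1549 = 130966$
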